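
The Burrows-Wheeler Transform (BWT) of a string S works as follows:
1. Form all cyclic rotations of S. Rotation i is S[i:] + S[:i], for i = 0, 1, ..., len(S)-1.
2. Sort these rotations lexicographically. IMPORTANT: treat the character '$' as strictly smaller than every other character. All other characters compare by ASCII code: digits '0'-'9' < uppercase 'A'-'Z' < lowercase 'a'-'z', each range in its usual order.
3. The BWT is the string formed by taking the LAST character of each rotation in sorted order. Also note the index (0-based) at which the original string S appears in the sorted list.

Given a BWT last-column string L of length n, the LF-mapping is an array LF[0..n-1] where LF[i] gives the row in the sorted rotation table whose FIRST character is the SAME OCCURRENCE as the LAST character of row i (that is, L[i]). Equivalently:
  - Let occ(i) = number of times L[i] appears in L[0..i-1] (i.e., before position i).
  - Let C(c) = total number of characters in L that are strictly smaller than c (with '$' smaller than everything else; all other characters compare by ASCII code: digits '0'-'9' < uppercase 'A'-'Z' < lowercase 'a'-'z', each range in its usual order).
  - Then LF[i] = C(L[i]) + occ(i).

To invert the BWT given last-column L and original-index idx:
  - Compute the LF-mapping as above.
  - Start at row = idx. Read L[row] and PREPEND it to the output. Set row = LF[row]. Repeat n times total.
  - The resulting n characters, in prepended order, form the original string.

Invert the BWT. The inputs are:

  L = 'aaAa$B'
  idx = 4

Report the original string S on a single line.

Answer: aABaa$

Derivation:
LF mapping: 3 4 1 5 0 2
Walk LF starting at row 4, prepending L[row]:
  step 1: row=4, L[4]='$', prepend. Next row=LF[4]=0
  step 2: row=0, L[0]='a', prepend. Next row=LF[0]=3
  step 3: row=3, L[3]='a', prepend. Next row=LF[3]=5
  step 4: row=5, L[5]='B', prepend. Next row=LF[5]=2
  step 5: row=2, L[2]='A', prepend. Next row=LF[2]=1
  step 6: row=1, L[1]='a', prepend. Next row=LF[1]=4
Reversed output: aABaa$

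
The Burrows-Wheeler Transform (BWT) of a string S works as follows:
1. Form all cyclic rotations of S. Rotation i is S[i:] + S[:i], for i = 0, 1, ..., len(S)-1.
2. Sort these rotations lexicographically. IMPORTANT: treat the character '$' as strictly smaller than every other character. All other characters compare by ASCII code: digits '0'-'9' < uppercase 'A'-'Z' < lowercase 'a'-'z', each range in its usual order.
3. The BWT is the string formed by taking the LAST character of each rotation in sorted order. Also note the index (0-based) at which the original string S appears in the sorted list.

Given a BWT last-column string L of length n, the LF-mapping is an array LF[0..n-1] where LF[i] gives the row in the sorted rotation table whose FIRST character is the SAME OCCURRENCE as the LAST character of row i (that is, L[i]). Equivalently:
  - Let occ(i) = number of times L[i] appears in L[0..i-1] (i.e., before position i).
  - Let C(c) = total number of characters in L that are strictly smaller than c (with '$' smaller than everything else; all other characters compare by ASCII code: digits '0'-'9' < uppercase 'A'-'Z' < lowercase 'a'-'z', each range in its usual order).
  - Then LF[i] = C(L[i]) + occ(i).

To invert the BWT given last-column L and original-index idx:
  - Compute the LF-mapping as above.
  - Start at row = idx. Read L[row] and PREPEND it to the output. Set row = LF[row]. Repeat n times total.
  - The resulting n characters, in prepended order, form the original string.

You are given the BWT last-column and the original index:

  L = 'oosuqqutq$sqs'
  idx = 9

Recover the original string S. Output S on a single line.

Answer: suquqqqstsoo$

Derivation:
LF mapping: 1 2 7 11 3 4 12 10 5 0 8 6 9
Walk LF starting at row 9, prepending L[row]:
  step 1: row=9, L[9]='$', prepend. Next row=LF[9]=0
  step 2: row=0, L[0]='o', prepend. Next row=LF[0]=1
  step 3: row=1, L[1]='o', prepend. Next row=LF[1]=2
  step 4: row=2, L[2]='s', prepend. Next row=LF[2]=7
  step 5: row=7, L[7]='t', prepend. Next row=LF[7]=10
  step 6: row=10, L[10]='s', prepend. Next row=LF[10]=8
  step 7: row=8, L[8]='q', prepend. Next row=LF[8]=5
  step 8: row=5, L[5]='q', prepend. Next row=LF[5]=4
  step 9: row=4, L[4]='q', prepend. Next row=LF[4]=3
  step 10: row=3, L[3]='u', prepend. Next row=LF[3]=11
  step 11: row=11, L[11]='q', prepend. Next row=LF[11]=6
  step 12: row=6, L[6]='u', prepend. Next row=LF[6]=12
  step 13: row=12, L[12]='s', prepend. Next row=LF[12]=9
Reversed output: suquqqqstsoo$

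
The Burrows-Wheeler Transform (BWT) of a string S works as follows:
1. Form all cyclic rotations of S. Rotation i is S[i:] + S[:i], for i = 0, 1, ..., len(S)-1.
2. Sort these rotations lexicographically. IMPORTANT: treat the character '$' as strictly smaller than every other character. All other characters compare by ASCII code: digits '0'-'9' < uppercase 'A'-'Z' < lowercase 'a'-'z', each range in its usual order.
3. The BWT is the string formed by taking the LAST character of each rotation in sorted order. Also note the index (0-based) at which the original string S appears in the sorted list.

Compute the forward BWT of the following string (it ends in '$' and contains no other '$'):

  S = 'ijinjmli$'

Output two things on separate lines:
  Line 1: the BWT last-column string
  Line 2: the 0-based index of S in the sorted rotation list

All 9 rotations (rotation i = S[i:]+S[:i]):
  rot[0] = ijinjmli$
  rot[1] = jinjmli$i
  rot[2] = injmli$ij
  rot[3] = njmli$iji
  rot[4] = jmli$ijin
  rot[5] = mli$ijinj
  rot[6] = li$ijinjm
  rot[7] = i$ijinjml
  rot[8] = $ijinjmli
Sorted (with $ < everything):
  sorted[0] = $ijinjmli  (last char: 'i')
  sorted[1] = i$ijinjml  (last char: 'l')
  sorted[2] = ijinjmli$  (last char: '$')
  sorted[3] = injmli$ij  (last char: 'j')
  sorted[4] = jinjmli$i  (last char: 'i')
  sorted[5] = jmli$ijin  (last char: 'n')
  sorted[6] = li$ijinjm  (last char: 'm')
  sorted[7] = mli$ijinj  (last char: 'j')
  sorted[8] = njmli$iji  (last char: 'i')
Last column: il$jinmji
Original string S is at sorted index 2

Answer: il$jinmji
2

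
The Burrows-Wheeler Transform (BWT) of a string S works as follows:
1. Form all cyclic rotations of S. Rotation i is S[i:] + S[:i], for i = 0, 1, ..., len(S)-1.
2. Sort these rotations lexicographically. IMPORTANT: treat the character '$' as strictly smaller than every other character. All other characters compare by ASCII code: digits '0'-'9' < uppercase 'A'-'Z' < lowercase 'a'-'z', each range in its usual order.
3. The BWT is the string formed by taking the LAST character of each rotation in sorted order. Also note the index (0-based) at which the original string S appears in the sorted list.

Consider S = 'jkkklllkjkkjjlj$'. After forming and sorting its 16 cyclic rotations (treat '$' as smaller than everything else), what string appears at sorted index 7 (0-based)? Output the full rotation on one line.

Answer: kjkkjjlj$jkkklll

Derivation:
All 16 rotations (rotation i = S[i:]+S[:i]):
  rot[0] = jkkklllkjkkjjlj$
  rot[1] = kkklllkjkkjjlj$j
  rot[2] = kklllkjkkjjlj$jk
  rot[3] = klllkjkkjjlj$jkk
  rot[4] = lllkjkkjjlj$jkkk
  rot[5] = llkjkkjjlj$jkkkl
  rot[6] = lkjkkjjlj$jkkkll
  rot[7] = kjkkjjlj$jkkklll
  rot[8] = jkkjjlj$jkkklllk
  rot[9] = kkjjlj$jkkklllkj
  rot[10] = kjjlj$jkkklllkjk
  rot[11] = jjlj$jkkklllkjkk
  rot[12] = jlj$jkkklllkjkkj
  rot[13] = lj$jkkklllkjkkjj
  rot[14] = j$jkkklllkjkkjjl
  rot[15] = $jkkklllkjkkjjlj
Sorted (with $ < everything):
  sorted[0] = $jkkklllkjkkjjlj
  sorted[1] = j$jkkklllkjkkjjl
  sorted[2] = jjlj$jkkklllkjkk
  sorted[3] = jkkjjlj$jkkklllk
  sorted[4] = jkkklllkjkkjjlj$
  sorted[5] = jlj$jkkklllkjkkj
  sorted[6] = kjjlj$jkkklllkjk
  sorted[7] = kjkkjjlj$jkkklll
  sorted[8] = kkjjlj$jkkklllkj
  sorted[9] = kkklllkjkkjjlj$j
  sorted[10] = kklllkjkkjjlj$jk
  sorted[11] = klllkjkkjjlj$jkk
  sorted[12] = lj$jkkklllkjkkjj
  sorted[13] = lkjkkjjlj$jkkkll
  sorted[14] = llkjkkjjlj$jkkkl
  sorted[15] = lllkjkkjjlj$jkkk
sorted[7] = kjkkjjlj$jkkklll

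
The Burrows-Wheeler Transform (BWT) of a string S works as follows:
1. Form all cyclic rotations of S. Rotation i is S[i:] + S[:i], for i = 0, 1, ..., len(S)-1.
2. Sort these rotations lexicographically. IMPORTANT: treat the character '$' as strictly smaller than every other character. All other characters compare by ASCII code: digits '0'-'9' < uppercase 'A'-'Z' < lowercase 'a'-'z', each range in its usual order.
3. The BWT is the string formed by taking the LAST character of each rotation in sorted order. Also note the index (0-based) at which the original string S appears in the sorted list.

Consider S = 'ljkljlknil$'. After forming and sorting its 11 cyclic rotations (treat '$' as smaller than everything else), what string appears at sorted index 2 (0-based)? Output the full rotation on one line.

All 11 rotations (rotation i = S[i:]+S[:i]):
  rot[0] = ljkljlknil$
  rot[1] = jkljlknil$l
  rot[2] = kljlknil$lj
  rot[3] = ljlknil$ljk
  rot[4] = jlknil$ljkl
  rot[5] = lknil$ljklj
  rot[6] = knil$ljkljl
  rot[7] = nil$ljkljlk
  rot[8] = il$ljkljlkn
  rot[9] = l$ljkljlkni
  rot[10] = $ljkljlknil
Sorted (with $ < everything):
  sorted[0] = $ljkljlknil
  sorted[1] = il$ljkljlkn
  sorted[2] = jkljlknil$l
  sorted[3] = jlknil$ljkl
  sorted[4] = kljlknil$lj
  sorted[5] = knil$ljkljl
  sorted[6] = l$ljkljlkni
  sorted[7] = ljkljlknil$
  sorted[8] = ljlknil$ljk
  sorted[9] = lknil$ljklj
  sorted[10] = nil$ljkljlk
sorted[2] = jkljlknil$l

Answer: jkljlknil$l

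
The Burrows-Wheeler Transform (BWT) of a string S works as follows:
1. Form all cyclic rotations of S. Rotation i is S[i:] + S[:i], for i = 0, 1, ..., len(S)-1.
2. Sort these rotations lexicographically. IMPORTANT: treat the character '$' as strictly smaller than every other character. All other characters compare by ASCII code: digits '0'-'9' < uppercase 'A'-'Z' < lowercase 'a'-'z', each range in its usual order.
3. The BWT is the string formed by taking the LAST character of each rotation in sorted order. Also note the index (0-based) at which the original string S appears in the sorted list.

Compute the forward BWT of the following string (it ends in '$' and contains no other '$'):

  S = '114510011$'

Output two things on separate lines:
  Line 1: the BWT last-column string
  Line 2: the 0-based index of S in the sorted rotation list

All 10 rotations (rotation i = S[i:]+S[:i]):
  rot[0] = 114510011$
  rot[1] = 14510011$1
  rot[2] = 4510011$11
  rot[3] = 510011$114
  rot[4] = 10011$1145
  rot[5] = 0011$11451
  rot[6] = 011$114510
  rot[7] = 11$1145100
  rot[8] = 1$11451001
  rot[9] = $114510011
Sorted (with $ < everything):
  sorted[0] = $114510011  (last char: '1')
  sorted[1] = 0011$11451  (last char: '1')
  sorted[2] = 011$114510  (last char: '0')
  sorted[3] = 1$11451001  (last char: '1')
  sorted[4] = 10011$1145  (last char: '5')
  sorted[5] = 11$1145100  (last char: '0')
  sorted[6] = 114510011$  (last char: '$')
  sorted[7] = 14510011$1  (last char: '1')
  sorted[8] = 4510011$11  (last char: '1')
  sorted[9] = 510011$114  (last char: '4')
Last column: 110150$114
Original string S is at sorted index 6

Answer: 110150$114
6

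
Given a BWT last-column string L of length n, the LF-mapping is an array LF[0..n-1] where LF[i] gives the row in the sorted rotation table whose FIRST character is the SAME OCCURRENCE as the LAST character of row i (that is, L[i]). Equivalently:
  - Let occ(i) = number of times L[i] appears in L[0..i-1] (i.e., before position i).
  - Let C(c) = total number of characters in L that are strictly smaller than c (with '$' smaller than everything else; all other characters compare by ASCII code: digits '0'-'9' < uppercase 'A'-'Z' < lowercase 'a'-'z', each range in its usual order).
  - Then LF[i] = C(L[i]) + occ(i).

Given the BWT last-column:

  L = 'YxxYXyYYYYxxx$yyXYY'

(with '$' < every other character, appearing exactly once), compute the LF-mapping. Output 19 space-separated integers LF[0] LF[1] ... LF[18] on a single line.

Char counts: '$':1, 'X':2, 'Y':8, 'x':5, 'y':3
C (first-col start): C('$')=0, C('X')=1, C('Y')=3, C('x')=11, C('y')=16
L[0]='Y': occ=0, LF[0]=C('Y')+0=3+0=3
L[1]='x': occ=0, LF[1]=C('x')+0=11+0=11
L[2]='x': occ=1, LF[2]=C('x')+1=11+1=12
L[3]='Y': occ=1, LF[3]=C('Y')+1=3+1=4
L[4]='X': occ=0, LF[4]=C('X')+0=1+0=1
L[5]='y': occ=0, LF[5]=C('y')+0=16+0=16
L[6]='Y': occ=2, LF[6]=C('Y')+2=3+2=5
L[7]='Y': occ=3, LF[7]=C('Y')+3=3+3=6
L[8]='Y': occ=4, LF[8]=C('Y')+4=3+4=7
L[9]='Y': occ=5, LF[9]=C('Y')+5=3+5=8
L[10]='x': occ=2, LF[10]=C('x')+2=11+2=13
L[11]='x': occ=3, LF[11]=C('x')+3=11+3=14
L[12]='x': occ=4, LF[12]=C('x')+4=11+4=15
L[13]='$': occ=0, LF[13]=C('$')+0=0+0=0
L[14]='y': occ=1, LF[14]=C('y')+1=16+1=17
L[15]='y': occ=2, LF[15]=C('y')+2=16+2=18
L[16]='X': occ=1, LF[16]=C('X')+1=1+1=2
L[17]='Y': occ=6, LF[17]=C('Y')+6=3+6=9
L[18]='Y': occ=7, LF[18]=C('Y')+7=3+7=10

Answer: 3 11 12 4 1 16 5 6 7 8 13 14 15 0 17 18 2 9 10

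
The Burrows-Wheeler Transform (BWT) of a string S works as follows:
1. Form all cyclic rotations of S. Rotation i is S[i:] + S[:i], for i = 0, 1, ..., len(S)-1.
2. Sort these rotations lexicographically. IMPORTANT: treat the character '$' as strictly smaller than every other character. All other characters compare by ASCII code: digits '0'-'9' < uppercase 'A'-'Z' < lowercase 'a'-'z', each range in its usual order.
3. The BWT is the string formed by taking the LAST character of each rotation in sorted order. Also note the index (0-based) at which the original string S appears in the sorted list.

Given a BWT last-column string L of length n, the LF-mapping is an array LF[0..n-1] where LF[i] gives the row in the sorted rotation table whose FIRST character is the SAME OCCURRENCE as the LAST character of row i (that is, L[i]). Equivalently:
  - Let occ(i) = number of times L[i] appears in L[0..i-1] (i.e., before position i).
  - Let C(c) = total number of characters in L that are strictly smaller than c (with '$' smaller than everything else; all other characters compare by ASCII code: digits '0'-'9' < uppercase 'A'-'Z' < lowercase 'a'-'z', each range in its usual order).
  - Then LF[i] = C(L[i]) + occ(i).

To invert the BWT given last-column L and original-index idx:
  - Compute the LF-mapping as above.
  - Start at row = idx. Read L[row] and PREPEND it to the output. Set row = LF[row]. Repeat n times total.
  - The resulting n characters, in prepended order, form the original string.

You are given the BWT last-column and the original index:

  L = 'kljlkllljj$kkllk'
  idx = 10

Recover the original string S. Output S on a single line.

Answer: ljljjklllklklkk$

Derivation:
LF mapping: 4 9 1 10 5 11 12 13 2 3 0 6 7 14 15 8
Walk LF starting at row 10, prepending L[row]:
  step 1: row=10, L[10]='$', prepend. Next row=LF[10]=0
  step 2: row=0, L[0]='k', prepend. Next row=LF[0]=4
  step 3: row=4, L[4]='k', prepend. Next row=LF[4]=5
  step 4: row=5, L[5]='l', prepend. Next row=LF[5]=11
  step 5: row=11, L[11]='k', prepend. Next row=LF[11]=6
  step 6: row=6, L[6]='l', prepend. Next row=LF[6]=12
  step 7: row=12, L[12]='k', prepend. Next row=LF[12]=7
  step 8: row=7, L[7]='l', prepend. Next row=LF[7]=13
  step 9: row=13, L[13]='l', prepend. Next row=LF[13]=14
  step 10: row=14, L[14]='l', prepend. Next row=LF[14]=15
  step 11: row=15, L[15]='k', prepend. Next row=LF[15]=8
  step 12: row=8, L[8]='j', prepend. Next row=LF[8]=2
  step 13: row=2, L[2]='j', prepend. Next row=LF[2]=1
  step 14: row=1, L[1]='l', prepend. Next row=LF[1]=9
  step 15: row=9, L[9]='j', prepend. Next row=LF[9]=3
  step 16: row=3, L[3]='l', prepend. Next row=LF[3]=10
Reversed output: ljljjklllklklkk$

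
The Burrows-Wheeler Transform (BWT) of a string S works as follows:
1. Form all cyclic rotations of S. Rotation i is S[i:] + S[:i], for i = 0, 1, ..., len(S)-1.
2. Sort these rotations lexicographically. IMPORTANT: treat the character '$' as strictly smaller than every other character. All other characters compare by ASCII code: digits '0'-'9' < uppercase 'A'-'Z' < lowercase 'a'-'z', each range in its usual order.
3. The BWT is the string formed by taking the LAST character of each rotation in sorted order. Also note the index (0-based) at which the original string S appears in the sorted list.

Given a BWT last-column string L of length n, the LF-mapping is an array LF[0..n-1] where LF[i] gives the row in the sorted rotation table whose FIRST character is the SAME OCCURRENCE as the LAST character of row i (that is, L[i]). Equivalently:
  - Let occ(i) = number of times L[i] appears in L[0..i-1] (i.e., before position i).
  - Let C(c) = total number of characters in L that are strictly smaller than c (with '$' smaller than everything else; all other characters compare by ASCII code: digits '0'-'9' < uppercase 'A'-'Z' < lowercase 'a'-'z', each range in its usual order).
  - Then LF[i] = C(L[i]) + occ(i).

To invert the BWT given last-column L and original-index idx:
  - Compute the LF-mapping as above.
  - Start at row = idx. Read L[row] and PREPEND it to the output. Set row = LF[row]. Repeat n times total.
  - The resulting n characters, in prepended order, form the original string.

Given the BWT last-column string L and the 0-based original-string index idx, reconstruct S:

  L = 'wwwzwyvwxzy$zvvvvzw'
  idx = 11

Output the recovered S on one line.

Answer: wzzxwvyvzwvzvywwvw$

Derivation:
LF mapping: 6 7 8 15 9 13 1 10 12 16 14 0 17 2 3 4 5 18 11
Walk LF starting at row 11, prepending L[row]:
  step 1: row=11, L[11]='$', prepend. Next row=LF[11]=0
  step 2: row=0, L[0]='w', prepend. Next row=LF[0]=6
  step 3: row=6, L[6]='v', prepend. Next row=LF[6]=1
  step 4: row=1, L[1]='w', prepend. Next row=LF[1]=7
  step 5: row=7, L[7]='w', prepend. Next row=LF[7]=10
  step 6: row=10, L[10]='y', prepend. Next row=LF[10]=14
  step 7: row=14, L[14]='v', prepend. Next row=LF[14]=3
  step 8: row=3, L[3]='z', prepend. Next row=LF[3]=15
  step 9: row=15, L[15]='v', prepend. Next row=LF[15]=4
  step 10: row=4, L[4]='w', prepend. Next row=LF[4]=9
  step 11: row=9, L[9]='z', prepend. Next row=LF[9]=16
  step 12: row=16, L[16]='v', prepend. Next row=LF[16]=5
  step 13: row=5, L[5]='y', prepend. Next row=LF[5]=13
  step 14: row=13, L[13]='v', prepend. Next row=LF[13]=2
  step 15: row=2, L[2]='w', prepend. Next row=LF[2]=8
  step 16: row=8, L[8]='x', prepend. Next row=LF[8]=12
  step 17: row=12, L[12]='z', prepend. Next row=LF[12]=17
  step 18: row=17, L[17]='z', prepend. Next row=LF[17]=18
  step 19: row=18, L[18]='w', prepend. Next row=LF[18]=11
Reversed output: wzzxwvyvzwvzvywwvw$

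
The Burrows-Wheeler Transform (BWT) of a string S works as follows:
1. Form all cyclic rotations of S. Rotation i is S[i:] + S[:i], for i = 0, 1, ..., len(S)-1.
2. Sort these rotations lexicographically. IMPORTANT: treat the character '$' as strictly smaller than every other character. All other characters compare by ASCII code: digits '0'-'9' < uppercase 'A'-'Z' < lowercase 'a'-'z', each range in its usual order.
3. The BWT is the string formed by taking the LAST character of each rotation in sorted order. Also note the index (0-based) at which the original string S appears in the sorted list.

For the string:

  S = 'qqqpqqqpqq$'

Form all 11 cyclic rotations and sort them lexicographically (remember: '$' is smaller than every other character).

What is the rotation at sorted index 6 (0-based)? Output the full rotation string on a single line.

Answer: qq$qqqpqqqp

Derivation:
All 11 rotations (rotation i = S[i:]+S[:i]):
  rot[0] = qqqpqqqpqq$
  rot[1] = qqpqqqpqq$q
  rot[2] = qpqqqpqq$qq
  rot[3] = pqqqpqq$qqq
  rot[4] = qqqpqq$qqqp
  rot[5] = qqpqq$qqqpq
  rot[6] = qpqq$qqqpqq
  rot[7] = pqq$qqqpqqq
  rot[8] = qq$qqqpqqqp
  rot[9] = q$qqqpqqqpq
  rot[10] = $qqqpqqqpqq
Sorted (with $ < everything):
  sorted[0] = $qqqpqqqpqq
  sorted[1] = pqq$qqqpqqq
  sorted[2] = pqqqpqq$qqq
  sorted[3] = q$qqqpqqqpq
  sorted[4] = qpqq$qqqpqq
  sorted[5] = qpqqqpqq$qq
  sorted[6] = qq$qqqpqqqp
  sorted[7] = qqpqq$qqqpq
  sorted[8] = qqpqqqpqq$q
  sorted[9] = qqqpqq$qqqp
  sorted[10] = qqqpqqqpqq$
sorted[6] = qq$qqqpqqqp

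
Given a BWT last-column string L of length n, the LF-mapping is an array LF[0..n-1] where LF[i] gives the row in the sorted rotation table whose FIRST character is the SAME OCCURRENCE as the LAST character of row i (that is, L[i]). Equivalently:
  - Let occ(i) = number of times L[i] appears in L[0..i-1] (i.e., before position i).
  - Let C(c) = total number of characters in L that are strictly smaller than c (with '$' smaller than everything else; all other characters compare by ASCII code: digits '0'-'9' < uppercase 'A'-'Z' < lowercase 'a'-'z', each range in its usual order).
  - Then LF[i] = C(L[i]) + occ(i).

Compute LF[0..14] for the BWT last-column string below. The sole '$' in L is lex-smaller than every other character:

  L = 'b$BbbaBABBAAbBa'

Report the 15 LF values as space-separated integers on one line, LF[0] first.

Answer: 11 0 4 12 13 9 5 1 6 7 2 3 14 8 10

Derivation:
Char counts: '$':1, 'A':3, 'B':5, 'a':2, 'b':4
C (first-col start): C('$')=0, C('A')=1, C('B')=4, C('a')=9, C('b')=11
L[0]='b': occ=0, LF[0]=C('b')+0=11+0=11
L[1]='$': occ=0, LF[1]=C('$')+0=0+0=0
L[2]='B': occ=0, LF[2]=C('B')+0=4+0=4
L[3]='b': occ=1, LF[3]=C('b')+1=11+1=12
L[4]='b': occ=2, LF[4]=C('b')+2=11+2=13
L[5]='a': occ=0, LF[5]=C('a')+0=9+0=9
L[6]='B': occ=1, LF[6]=C('B')+1=4+1=5
L[7]='A': occ=0, LF[7]=C('A')+0=1+0=1
L[8]='B': occ=2, LF[8]=C('B')+2=4+2=6
L[9]='B': occ=3, LF[9]=C('B')+3=4+3=7
L[10]='A': occ=1, LF[10]=C('A')+1=1+1=2
L[11]='A': occ=2, LF[11]=C('A')+2=1+2=3
L[12]='b': occ=3, LF[12]=C('b')+3=11+3=14
L[13]='B': occ=4, LF[13]=C('B')+4=4+4=8
L[14]='a': occ=1, LF[14]=C('a')+1=9+1=10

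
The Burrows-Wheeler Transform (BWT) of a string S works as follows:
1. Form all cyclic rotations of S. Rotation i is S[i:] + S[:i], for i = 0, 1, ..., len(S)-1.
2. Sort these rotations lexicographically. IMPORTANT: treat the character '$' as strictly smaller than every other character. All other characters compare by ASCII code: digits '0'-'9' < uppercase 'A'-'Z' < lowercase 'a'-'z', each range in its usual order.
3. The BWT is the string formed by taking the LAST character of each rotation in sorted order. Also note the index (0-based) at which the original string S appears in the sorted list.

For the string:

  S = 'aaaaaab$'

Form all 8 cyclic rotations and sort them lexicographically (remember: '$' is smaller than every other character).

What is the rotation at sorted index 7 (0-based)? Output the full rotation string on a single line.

Answer: b$aaaaaa

Derivation:
All 8 rotations (rotation i = S[i:]+S[:i]):
  rot[0] = aaaaaab$
  rot[1] = aaaaab$a
  rot[2] = aaaab$aa
  rot[3] = aaab$aaa
  rot[4] = aab$aaaa
  rot[5] = ab$aaaaa
  rot[6] = b$aaaaaa
  rot[7] = $aaaaaab
Sorted (with $ < everything):
  sorted[0] = $aaaaaab
  sorted[1] = aaaaaab$
  sorted[2] = aaaaab$a
  sorted[3] = aaaab$aa
  sorted[4] = aaab$aaa
  sorted[5] = aab$aaaa
  sorted[6] = ab$aaaaa
  sorted[7] = b$aaaaaa
sorted[7] = b$aaaaaa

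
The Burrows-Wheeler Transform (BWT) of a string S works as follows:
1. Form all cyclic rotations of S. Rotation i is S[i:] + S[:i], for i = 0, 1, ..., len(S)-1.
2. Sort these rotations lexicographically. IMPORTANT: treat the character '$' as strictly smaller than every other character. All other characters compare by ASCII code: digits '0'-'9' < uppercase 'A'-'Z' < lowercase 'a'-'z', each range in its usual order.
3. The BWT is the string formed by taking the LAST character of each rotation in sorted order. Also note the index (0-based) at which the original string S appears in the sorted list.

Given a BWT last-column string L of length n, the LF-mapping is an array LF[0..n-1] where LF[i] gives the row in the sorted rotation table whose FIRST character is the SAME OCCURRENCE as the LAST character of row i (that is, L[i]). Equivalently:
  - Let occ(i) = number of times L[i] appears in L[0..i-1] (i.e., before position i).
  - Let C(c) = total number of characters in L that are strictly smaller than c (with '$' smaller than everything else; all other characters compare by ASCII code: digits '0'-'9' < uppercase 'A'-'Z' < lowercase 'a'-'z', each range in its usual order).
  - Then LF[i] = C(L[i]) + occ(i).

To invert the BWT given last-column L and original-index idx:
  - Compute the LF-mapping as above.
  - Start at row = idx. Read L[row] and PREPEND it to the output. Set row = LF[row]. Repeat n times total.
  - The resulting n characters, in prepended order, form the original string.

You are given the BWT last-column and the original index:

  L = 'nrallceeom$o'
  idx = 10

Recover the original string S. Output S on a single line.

LF mapping: 8 11 1 5 6 2 3 4 9 7 0 10
Walk LF starting at row 10, prepending L[row]:
  step 1: row=10, L[10]='$', prepend. Next row=LF[10]=0
  step 2: row=0, L[0]='n', prepend. Next row=LF[0]=8
  step 3: row=8, L[8]='o', prepend. Next row=LF[8]=9
  step 4: row=9, L[9]='m', prepend. Next row=LF[9]=7
  step 5: row=7, L[7]='e', prepend. Next row=LF[7]=4
  step 6: row=4, L[4]='l', prepend. Next row=LF[4]=6
  step 7: row=6, L[6]='e', prepend. Next row=LF[6]=3
  step 8: row=3, L[3]='l', prepend. Next row=LF[3]=5
  step 9: row=5, L[5]='c', prepend. Next row=LF[5]=2
  step 10: row=2, L[2]='a', prepend. Next row=LF[2]=1
  step 11: row=1, L[1]='r', prepend. Next row=LF[1]=11
  step 12: row=11, L[11]='o', prepend. Next row=LF[11]=10
Reversed output: oraclelemon$

Answer: oraclelemon$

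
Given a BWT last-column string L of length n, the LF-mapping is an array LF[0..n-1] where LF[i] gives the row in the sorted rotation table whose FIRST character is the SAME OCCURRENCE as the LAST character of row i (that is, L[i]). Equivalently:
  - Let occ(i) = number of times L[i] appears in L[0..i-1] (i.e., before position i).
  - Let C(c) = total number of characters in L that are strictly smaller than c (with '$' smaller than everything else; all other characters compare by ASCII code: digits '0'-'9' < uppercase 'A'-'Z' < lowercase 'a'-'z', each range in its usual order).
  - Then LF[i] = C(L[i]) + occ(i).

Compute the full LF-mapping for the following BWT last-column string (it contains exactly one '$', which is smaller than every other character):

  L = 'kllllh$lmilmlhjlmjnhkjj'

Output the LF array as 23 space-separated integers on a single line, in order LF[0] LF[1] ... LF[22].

Char counts: '$':1, 'h':3, 'i':1, 'j':4, 'k':2, 'l':8, 'm':3, 'n':1
C (first-col start): C('$')=0, C('h')=1, C('i')=4, C('j')=5, C('k')=9, C('l')=11, C('m')=19, C('n')=22
L[0]='k': occ=0, LF[0]=C('k')+0=9+0=9
L[1]='l': occ=0, LF[1]=C('l')+0=11+0=11
L[2]='l': occ=1, LF[2]=C('l')+1=11+1=12
L[3]='l': occ=2, LF[3]=C('l')+2=11+2=13
L[4]='l': occ=3, LF[4]=C('l')+3=11+3=14
L[5]='h': occ=0, LF[5]=C('h')+0=1+0=1
L[6]='$': occ=0, LF[6]=C('$')+0=0+0=0
L[7]='l': occ=4, LF[7]=C('l')+4=11+4=15
L[8]='m': occ=0, LF[8]=C('m')+0=19+0=19
L[9]='i': occ=0, LF[9]=C('i')+0=4+0=4
L[10]='l': occ=5, LF[10]=C('l')+5=11+5=16
L[11]='m': occ=1, LF[11]=C('m')+1=19+1=20
L[12]='l': occ=6, LF[12]=C('l')+6=11+6=17
L[13]='h': occ=1, LF[13]=C('h')+1=1+1=2
L[14]='j': occ=0, LF[14]=C('j')+0=5+0=5
L[15]='l': occ=7, LF[15]=C('l')+7=11+7=18
L[16]='m': occ=2, LF[16]=C('m')+2=19+2=21
L[17]='j': occ=1, LF[17]=C('j')+1=5+1=6
L[18]='n': occ=0, LF[18]=C('n')+0=22+0=22
L[19]='h': occ=2, LF[19]=C('h')+2=1+2=3
L[20]='k': occ=1, LF[20]=C('k')+1=9+1=10
L[21]='j': occ=2, LF[21]=C('j')+2=5+2=7
L[22]='j': occ=3, LF[22]=C('j')+3=5+3=8

Answer: 9 11 12 13 14 1 0 15 19 4 16 20 17 2 5 18 21 6 22 3 10 7 8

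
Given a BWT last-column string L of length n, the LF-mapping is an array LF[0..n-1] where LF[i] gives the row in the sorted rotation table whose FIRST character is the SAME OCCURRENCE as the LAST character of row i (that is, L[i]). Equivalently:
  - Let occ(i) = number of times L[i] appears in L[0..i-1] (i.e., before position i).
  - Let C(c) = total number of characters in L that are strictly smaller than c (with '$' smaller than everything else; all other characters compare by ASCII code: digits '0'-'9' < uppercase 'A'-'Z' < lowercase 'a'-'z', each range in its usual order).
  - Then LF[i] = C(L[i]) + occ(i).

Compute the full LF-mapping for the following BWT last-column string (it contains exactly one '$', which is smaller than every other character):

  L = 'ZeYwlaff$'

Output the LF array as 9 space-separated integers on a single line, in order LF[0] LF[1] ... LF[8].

Answer: 2 4 1 8 7 3 5 6 0

Derivation:
Char counts: '$':1, 'Y':1, 'Z':1, 'a':1, 'e':1, 'f':2, 'l':1, 'w':1
C (first-col start): C('$')=0, C('Y')=1, C('Z')=2, C('a')=3, C('e')=4, C('f')=5, C('l')=7, C('w')=8
L[0]='Z': occ=0, LF[0]=C('Z')+0=2+0=2
L[1]='e': occ=0, LF[1]=C('e')+0=4+0=4
L[2]='Y': occ=0, LF[2]=C('Y')+0=1+0=1
L[3]='w': occ=0, LF[3]=C('w')+0=8+0=8
L[4]='l': occ=0, LF[4]=C('l')+0=7+0=7
L[5]='a': occ=0, LF[5]=C('a')+0=3+0=3
L[6]='f': occ=0, LF[6]=C('f')+0=5+0=5
L[7]='f': occ=1, LF[7]=C('f')+1=5+1=6
L[8]='$': occ=0, LF[8]=C('$')+0=0+0=0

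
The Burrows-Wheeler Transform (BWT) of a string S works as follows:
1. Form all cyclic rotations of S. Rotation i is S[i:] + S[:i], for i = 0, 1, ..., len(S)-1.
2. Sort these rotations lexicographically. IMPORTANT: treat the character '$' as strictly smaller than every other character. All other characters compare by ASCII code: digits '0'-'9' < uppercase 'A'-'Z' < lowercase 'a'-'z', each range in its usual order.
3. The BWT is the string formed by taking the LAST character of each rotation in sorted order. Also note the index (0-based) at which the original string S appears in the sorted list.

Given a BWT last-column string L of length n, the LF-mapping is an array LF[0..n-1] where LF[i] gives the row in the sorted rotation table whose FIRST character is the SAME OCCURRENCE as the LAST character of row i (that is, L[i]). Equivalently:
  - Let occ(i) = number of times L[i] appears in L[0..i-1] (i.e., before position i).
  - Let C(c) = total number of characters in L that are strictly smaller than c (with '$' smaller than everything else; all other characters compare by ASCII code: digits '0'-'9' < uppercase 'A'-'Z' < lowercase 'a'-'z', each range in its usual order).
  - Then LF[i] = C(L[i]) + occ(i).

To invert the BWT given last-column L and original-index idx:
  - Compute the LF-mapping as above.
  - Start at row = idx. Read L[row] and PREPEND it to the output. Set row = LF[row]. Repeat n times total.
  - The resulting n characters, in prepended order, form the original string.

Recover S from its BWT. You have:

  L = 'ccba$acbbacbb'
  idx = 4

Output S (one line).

LF mapping: 9 10 4 1 0 2 11 5 6 3 12 7 8
Walk LF starting at row 4, prepending L[row]:
  step 1: row=4, L[4]='$', prepend. Next row=LF[4]=0
  step 2: row=0, L[0]='c', prepend. Next row=LF[0]=9
  step 3: row=9, L[9]='a', prepend. Next row=LF[9]=3
  step 4: row=3, L[3]='a', prepend. Next row=LF[3]=1
  step 5: row=1, L[1]='c', prepend. Next row=LF[1]=10
  step 6: row=10, L[10]='c', prepend. Next row=LF[10]=12
  step 7: row=12, L[12]='b', prepend. Next row=LF[12]=8
  step 8: row=8, L[8]='b', prepend. Next row=LF[8]=6
  step 9: row=6, L[6]='c', prepend. Next row=LF[6]=11
  step 10: row=11, L[11]='b', prepend. Next row=LF[11]=7
  step 11: row=7, L[7]='b', prepend. Next row=LF[7]=5
  step 12: row=5, L[5]='a', prepend. Next row=LF[5]=2
  step 13: row=2, L[2]='b', prepend. Next row=LF[2]=4
Reversed output: babbcbbccaac$

Answer: babbcbbccaac$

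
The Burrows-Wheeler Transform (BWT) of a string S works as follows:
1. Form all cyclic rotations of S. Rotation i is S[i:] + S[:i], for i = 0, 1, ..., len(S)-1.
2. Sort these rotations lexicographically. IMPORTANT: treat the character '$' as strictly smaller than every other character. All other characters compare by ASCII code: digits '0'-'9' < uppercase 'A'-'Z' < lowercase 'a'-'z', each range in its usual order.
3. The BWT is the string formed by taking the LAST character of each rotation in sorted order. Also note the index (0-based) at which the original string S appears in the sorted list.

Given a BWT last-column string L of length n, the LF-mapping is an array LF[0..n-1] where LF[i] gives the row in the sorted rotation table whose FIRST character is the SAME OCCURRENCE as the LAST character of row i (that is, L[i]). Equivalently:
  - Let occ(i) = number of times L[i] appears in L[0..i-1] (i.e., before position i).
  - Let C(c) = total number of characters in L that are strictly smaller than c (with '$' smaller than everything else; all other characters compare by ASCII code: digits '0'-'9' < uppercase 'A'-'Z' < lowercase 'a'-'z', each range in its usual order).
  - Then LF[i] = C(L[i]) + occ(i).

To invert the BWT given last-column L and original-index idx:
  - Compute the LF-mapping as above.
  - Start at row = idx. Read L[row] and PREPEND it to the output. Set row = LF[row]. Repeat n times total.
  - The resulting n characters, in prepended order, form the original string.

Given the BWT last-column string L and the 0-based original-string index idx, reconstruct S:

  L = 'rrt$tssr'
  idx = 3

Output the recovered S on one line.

Answer: rtsstrr$

Derivation:
LF mapping: 1 2 6 0 7 4 5 3
Walk LF starting at row 3, prepending L[row]:
  step 1: row=3, L[3]='$', prepend. Next row=LF[3]=0
  step 2: row=0, L[0]='r', prepend. Next row=LF[0]=1
  step 3: row=1, L[1]='r', prepend. Next row=LF[1]=2
  step 4: row=2, L[2]='t', prepend. Next row=LF[2]=6
  step 5: row=6, L[6]='s', prepend. Next row=LF[6]=5
  step 6: row=5, L[5]='s', prepend. Next row=LF[5]=4
  step 7: row=4, L[4]='t', prepend. Next row=LF[4]=7
  step 8: row=7, L[7]='r', prepend. Next row=LF[7]=3
Reversed output: rtsstrr$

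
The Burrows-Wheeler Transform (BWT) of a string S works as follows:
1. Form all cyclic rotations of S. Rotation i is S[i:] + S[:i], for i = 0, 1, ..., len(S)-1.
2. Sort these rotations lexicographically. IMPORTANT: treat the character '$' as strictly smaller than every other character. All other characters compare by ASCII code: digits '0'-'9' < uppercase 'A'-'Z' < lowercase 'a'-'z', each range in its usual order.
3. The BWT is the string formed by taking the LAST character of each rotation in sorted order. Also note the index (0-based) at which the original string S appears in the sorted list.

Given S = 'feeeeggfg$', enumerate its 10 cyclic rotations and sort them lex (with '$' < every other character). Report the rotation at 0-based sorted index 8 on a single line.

Answer: gfg$feeeeg

Derivation:
All 10 rotations (rotation i = S[i:]+S[:i]):
  rot[0] = feeeeggfg$
  rot[1] = eeeeggfg$f
  rot[2] = eeeggfg$fe
  rot[3] = eeggfg$fee
  rot[4] = eggfg$feee
  rot[5] = ggfg$feeee
  rot[6] = gfg$feeeeg
  rot[7] = fg$feeeegg
  rot[8] = g$feeeeggf
  rot[9] = $feeeeggfg
Sorted (with $ < everything):
  sorted[0] = $feeeeggfg
  sorted[1] = eeeeggfg$f
  sorted[2] = eeeggfg$fe
  sorted[3] = eeggfg$fee
  sorted[4] = eggfg$feee
  sorted[5] = feeeeggfg$
  sorted[6] = fg$feeeegg
  sorted[7] = g$feeeeggf
  sorted[8] = gfg$feeeeg
  sorted[9] = ggfg$feeee
sorted[8] = gfg$feeeeg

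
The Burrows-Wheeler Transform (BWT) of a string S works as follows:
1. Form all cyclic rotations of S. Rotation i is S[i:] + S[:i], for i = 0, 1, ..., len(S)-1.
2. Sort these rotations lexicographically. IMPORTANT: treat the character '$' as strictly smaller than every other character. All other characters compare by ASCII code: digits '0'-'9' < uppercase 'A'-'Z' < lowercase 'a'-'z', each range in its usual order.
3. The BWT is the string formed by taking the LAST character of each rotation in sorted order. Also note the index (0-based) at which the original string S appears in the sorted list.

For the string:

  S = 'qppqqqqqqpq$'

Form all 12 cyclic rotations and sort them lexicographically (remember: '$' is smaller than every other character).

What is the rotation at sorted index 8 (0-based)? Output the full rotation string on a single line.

Answer: qqqpq$qppqqq

Derivation:
All 12 rotations (rotation i = S[i:]+S[:i]):
  rot[0] = qppqqqqqqpq$
  rot[1] = ppqqqqqqpq$q
  rot[2] = pqqqqqqpq$qp
  rot[3] = qqqqqqpq$qpp
  rot[4] = qqqqqpq$qppq
  rot[5] = qqqqpq$qppqq
  rot[6] = qqqpq$qppqqq
  rot[7] = qqpq$qppqqqq
  rot[8] = qpq$qppqqqqq
  rot[9] = pq$qppqqqqqq
  rot[10] = q$qppqqqqqqp
  rot[11] = $qppqqqqqqpq
Sorted (with $ < everything):
  sorted[0] = $qppqqqqqqpq
  sorted[1] = ppqqqqqqpq$q
  sorted[2] = pq$qppqqqqqq
  sorted[3] = pqqqqqqpq$qp
  sorted[4] = q$qppqqqqqqp
  sorted[5] = qppqqqqqqpq$
  sorted[6] = qpq$qppqqqqq
  sorted[7] = qqpq$qppqqqq
  sorted[8] = qqqpq$qppqqq
  sorted[9] = qqqqpq$qppqq
  sorted[10] = qqqqqpq$qppq
  sorted[11] = qqqqqqpq$qpp
sorted[8] = qqqpq$qppqqq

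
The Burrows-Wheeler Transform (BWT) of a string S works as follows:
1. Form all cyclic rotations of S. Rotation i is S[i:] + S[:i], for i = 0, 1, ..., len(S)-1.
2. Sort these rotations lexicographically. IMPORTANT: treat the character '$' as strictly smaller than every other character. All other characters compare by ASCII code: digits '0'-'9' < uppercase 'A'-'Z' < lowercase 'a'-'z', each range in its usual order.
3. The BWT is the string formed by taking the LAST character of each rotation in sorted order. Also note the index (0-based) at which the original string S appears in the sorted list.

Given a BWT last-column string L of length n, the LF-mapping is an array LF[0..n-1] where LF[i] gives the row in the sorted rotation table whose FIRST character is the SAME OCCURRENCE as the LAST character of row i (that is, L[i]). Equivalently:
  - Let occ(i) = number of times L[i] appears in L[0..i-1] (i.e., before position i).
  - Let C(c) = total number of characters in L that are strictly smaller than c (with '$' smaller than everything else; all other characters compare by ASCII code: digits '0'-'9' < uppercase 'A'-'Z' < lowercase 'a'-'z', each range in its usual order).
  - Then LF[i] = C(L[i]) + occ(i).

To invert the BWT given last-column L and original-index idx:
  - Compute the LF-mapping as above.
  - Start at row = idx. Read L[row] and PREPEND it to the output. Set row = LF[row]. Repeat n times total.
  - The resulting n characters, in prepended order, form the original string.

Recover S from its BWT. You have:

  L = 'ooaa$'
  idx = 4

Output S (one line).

LF mapping: 3 4 1 2 0
Walk LF starting at row 4, prepending L[row]:
  step 1: row=4, L[4]='$', prepend. Next row=LF[4]=0
  step 2: row=0, L[0]='o', prepend. Next row=LF[0]=3
  step 3: row=3, L[3]='a', prepend. Next row=LF[3]=2
  step 4: row=2, L[2]='a', prepend. Next row=LF[2]=1
  step 5: row=1, L[1]='o', prepend. Next row=LF[1]=4
Reversed output: oaao$

Answer: oaao$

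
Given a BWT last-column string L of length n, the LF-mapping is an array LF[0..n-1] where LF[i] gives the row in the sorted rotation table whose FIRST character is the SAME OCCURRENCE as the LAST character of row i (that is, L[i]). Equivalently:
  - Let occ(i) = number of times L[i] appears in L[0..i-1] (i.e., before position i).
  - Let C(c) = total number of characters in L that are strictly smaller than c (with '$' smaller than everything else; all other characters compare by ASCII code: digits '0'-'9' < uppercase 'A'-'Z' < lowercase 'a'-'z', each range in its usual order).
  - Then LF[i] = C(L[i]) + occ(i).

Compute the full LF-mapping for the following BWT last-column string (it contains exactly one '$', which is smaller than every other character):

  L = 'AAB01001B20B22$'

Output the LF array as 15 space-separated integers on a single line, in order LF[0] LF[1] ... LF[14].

Char counts: '$':1, '0':4, '1':2, '2':3, 'A':2, 'B':3
C (first-col start): C('$')=0, C('0')=1, C('1')=5, C('2')=7, C('A')=10, C('B')=12
L[0]='A': occ=0, LF[0]=C('A')+0=10+0=10
L[1]='A': occ=1, LF[1]=C('A')+1=10+1=11
L[2]='B': occ=0, LF[2]=C('B')+0=12+0=12
L[3]='0': occ=0, LF[3]=C('0')+0=1+0=1
L[4]='1': occ=0, LF[4]=C('1')+0=5+0=5
L[5]='0': occ=1, LF[5]=C('0')+1=1+1=2
L[6]='0': occ=2, LF[6]=C('0')+2=1+2=3
L[7]='1': occ=1, LF[7]=C('1')+1=5+1=6
L[8]='B': occ=1, LF[8]=C('B')+1=12+1=13
L[9]='2': occ=0, LF[9]=C('2')+0=7+0=7
L[10]='0': occ=3, LF[10]=C('0')+3=1+3=4
L[11]='B': occ=2, LF[11]=C('B')+2=12+2=14
L[12]='2': occ=1, LF[12]=C('2')+1=7+1=8
L[13]='2': occ=2, LF[13]=C('2')+2=7+2=9
L[14]='$': occ=0, LF[14]=C('$')+0=0+0=0

Answer: 10 11 12 1 5 2 3 6 13 7 4 14 8 9 0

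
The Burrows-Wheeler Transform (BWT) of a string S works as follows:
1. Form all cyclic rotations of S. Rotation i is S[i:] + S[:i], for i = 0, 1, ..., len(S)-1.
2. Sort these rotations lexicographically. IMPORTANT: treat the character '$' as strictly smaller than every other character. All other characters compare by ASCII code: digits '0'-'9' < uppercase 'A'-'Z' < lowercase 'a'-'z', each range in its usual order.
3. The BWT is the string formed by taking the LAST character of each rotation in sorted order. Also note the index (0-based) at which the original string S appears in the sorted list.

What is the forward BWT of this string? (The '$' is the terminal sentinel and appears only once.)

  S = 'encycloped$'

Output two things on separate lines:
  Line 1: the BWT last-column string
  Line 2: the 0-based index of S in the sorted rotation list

All 11 rotations (rotation i = S[i:]+S[:i]):
  rot[0] = encycloped$
  rot[1] = ncycloped$e
  rot[2] = cycloped$en
  rot[3] = ycloped$enc
  rot[4] = cloped$ency
  rot[5] = loped$encyc
  rot[6] = oped$encycl
  rot[7] = ped$encyclo
  rot[8] = ed$encyclop
  rot[9] = d$encyclope
  rot[10] = $encycloped
Sorted (with $ < everything):
  sorted[0] = $encycloped  (last char: 'd')
  sorted[1] = cloped$ency  (last char: 'y')
  sorted[2] = cycloped$en  (last char: 'n')
  sorted[3] = d$encyclope  (last char: 'e')
  sorted[4] = ed$encyclop  (last char: 'p')
  sorted[5] = encycloped$  (last char: '$')
  sorted[6] = loped$encyc  (last char: 'c')
  sorted[7] = ncycloped$e  (last char: 'e')
  sorted[8] = oped$encycl  (last char: 'l')
  sorted[9] = ped$encyclo  (last char: 'o')
  sorted[10] = ycloped$enc  (last char: 'c')
Last column: dynep$celoc
Original string S is at sorted index 5

Answer: dynep$celoc
5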